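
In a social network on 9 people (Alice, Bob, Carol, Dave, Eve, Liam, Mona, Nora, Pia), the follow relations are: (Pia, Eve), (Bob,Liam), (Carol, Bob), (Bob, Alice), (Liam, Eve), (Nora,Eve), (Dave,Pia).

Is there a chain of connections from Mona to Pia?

No

Mona has no outgoing edges, so nothing is reachable from it.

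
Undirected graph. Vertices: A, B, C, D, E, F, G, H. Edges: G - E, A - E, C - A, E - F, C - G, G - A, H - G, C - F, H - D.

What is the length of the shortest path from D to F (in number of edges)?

Distance 0: D.
Distance 1: H.
Distance 2: G.
Distance 3: A, C, E.
Distance 4: F — contains F.

4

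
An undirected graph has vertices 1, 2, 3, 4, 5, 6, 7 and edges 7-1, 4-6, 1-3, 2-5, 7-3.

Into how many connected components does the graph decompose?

From 1: component {1, 3, 7}.
From 2: component {2, 5}.
From 4: component {4, 6}.
That's 3 components.

3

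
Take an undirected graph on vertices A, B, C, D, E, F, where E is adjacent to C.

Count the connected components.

From A: component {A}.
From B: component {B}.
From C: component {C, E}.
From D: component {D}.
From F: component {F}.
That's 5 components.

5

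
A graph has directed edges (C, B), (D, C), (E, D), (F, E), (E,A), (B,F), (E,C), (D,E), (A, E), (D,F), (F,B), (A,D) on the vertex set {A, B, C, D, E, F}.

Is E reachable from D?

Explore from D.
Distance 1: reach C, E, F.
Found E.

Yes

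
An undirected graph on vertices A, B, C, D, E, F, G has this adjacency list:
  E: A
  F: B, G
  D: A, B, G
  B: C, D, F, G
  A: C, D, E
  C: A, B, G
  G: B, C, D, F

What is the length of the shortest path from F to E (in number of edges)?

4

Distance 0: F.
Distance 1: B, G.
Distance 2: C, D.
Distance 3: A.
Distance 4: E — contains E.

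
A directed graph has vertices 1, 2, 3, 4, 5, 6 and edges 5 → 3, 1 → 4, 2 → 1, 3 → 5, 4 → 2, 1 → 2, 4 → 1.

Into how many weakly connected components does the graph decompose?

From 1: component {1, 2, 4}.
From 3: component {3, 5}.
From 6: component {6}.
That's 3 components.

3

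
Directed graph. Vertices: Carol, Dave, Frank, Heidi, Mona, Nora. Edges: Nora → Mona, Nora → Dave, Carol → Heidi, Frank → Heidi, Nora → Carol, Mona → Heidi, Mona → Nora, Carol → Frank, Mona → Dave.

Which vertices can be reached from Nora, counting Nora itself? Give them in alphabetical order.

Start at Nora.
Its neighbours: Carol, Dave, Mona.
Then their neighbours: Frank, Heidi.
Every vertex is now reached.

Carol, Dave, Frank, Heidi, Mona, Nora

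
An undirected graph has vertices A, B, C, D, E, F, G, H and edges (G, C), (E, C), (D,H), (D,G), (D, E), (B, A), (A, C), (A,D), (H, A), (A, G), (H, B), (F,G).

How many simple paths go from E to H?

17

E–C–A–B–H
E–C–A–D–H
E–C–A–G–D–H
E–C–A–H
E–C–G–A–B–H
E–C–G–A–D–H
E–C–G–A–H
E–C–G–D–A–B–H
... and 9 more.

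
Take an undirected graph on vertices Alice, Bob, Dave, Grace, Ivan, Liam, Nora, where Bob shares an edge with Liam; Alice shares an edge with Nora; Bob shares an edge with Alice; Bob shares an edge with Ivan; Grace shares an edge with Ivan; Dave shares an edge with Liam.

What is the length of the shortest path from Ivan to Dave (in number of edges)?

Distance 0: Ivan.
Distance 1: Bob, Grace.
Distance 2: Alice, Liam.
Distance 3: Dave, Nora — contains Dave.

3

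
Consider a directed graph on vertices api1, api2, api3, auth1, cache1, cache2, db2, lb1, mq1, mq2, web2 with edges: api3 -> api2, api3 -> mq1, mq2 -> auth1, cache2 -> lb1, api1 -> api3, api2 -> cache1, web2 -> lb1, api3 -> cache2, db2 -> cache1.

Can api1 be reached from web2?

Explore from web2.
Distance 1: reach lb1.
The search from web2 is exhausted; no directed path reaches api1.

No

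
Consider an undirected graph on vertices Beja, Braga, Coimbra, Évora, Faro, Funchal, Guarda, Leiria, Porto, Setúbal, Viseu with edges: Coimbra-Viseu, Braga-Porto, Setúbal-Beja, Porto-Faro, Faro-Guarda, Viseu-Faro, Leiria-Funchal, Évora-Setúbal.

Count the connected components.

3

From Beja: component {Beja, Évora, Setúbal}.
From Braga: component {Braga, Coimbra, Faro, Guarda, Porto, Viseu}.
From Funchal: component {Funchal, Leiria}.
That's 3 components.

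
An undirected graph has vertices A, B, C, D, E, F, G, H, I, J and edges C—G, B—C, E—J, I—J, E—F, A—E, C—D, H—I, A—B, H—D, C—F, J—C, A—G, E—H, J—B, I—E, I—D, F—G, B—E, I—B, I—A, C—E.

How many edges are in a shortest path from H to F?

2

Distance 0: H.
Distance 1: D, E, I.
Distance 2: A, B, C, F, J — contains F.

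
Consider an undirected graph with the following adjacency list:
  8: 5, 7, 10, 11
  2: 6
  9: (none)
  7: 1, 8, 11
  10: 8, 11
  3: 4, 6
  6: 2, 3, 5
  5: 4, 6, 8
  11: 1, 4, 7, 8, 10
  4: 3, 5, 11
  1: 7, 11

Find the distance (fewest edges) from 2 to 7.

Distance 0: 2.
Distance 1: 6.
Distance 2: 3, 5.
Distance 3: 4, 8.
Distance 4: 7, 10, 11 — contains 7.

4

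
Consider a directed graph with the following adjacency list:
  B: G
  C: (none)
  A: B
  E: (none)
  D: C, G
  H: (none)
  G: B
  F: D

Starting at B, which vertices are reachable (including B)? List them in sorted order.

Start at B.
Its neighbours: G.
Nothing further is reachable.

B, G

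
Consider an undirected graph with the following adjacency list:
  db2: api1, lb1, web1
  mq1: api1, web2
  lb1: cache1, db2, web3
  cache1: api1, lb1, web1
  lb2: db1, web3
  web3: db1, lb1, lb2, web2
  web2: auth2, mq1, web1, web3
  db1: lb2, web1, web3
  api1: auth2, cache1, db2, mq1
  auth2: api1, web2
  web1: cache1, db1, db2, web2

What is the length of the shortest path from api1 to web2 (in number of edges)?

2

Distance 0: api1.
Distance 1: auth2, cache1, db2, mq1.
Distance 2: lb1, web1, web2 — contains web2.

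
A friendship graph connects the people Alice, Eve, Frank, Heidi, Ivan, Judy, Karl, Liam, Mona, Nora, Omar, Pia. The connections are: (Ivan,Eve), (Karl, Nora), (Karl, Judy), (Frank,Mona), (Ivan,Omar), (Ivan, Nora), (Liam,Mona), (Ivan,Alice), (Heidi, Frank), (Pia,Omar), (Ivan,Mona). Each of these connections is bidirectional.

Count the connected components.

1

From Alice: component {Alice, Eve, Frank, Heidi, Ivan, Judy, Karl, Liam, Mona, Nora, Omar, Pia}.
That's 1 component.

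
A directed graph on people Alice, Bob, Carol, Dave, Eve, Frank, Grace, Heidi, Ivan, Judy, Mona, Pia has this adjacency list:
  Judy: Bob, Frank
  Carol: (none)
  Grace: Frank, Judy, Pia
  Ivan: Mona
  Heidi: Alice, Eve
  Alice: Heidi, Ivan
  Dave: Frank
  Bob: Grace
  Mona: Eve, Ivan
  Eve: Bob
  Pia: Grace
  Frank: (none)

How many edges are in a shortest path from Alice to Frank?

5

Distance 0: Alice.
Distance 1: Heidi, Ivan.
Distance 2: Eve, Mona.
Distance 3: Bob.
Distance 4: Grace.
Distance 5: Frank, Judy, Pia — contains Frank.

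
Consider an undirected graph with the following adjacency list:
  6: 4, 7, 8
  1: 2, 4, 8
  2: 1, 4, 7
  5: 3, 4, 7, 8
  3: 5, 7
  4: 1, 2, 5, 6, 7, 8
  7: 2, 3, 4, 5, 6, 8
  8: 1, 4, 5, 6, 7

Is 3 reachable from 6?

Yes

Explore from 6.
Distance 1: reach 4, 7, 8.
Distance 2: reach 1, 2, 3, 5.
Found 3.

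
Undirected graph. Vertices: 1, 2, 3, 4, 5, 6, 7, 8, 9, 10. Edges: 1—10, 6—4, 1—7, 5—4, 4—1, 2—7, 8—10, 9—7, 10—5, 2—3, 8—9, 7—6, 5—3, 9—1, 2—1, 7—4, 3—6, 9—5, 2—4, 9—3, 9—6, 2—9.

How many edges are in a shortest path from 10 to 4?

2

Distance 0: 10.
Distance 1: 1, 5, 8.
Distance 2: 2, 3, 4, 7, 9 — contains 4.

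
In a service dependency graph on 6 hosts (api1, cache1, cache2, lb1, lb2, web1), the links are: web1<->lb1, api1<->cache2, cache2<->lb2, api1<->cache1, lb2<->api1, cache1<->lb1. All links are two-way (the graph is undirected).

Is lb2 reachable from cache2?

Yes

Explore from cache2.
Distance 1: reach api1, lb2.
Found lb2.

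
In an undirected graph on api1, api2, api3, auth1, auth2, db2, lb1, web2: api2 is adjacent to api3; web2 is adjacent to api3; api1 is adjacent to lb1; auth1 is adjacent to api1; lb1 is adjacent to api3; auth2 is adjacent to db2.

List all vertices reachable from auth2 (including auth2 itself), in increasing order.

auth2, db2

Start at auth2.
Its neighbours: db2.
Nothing further is reachable.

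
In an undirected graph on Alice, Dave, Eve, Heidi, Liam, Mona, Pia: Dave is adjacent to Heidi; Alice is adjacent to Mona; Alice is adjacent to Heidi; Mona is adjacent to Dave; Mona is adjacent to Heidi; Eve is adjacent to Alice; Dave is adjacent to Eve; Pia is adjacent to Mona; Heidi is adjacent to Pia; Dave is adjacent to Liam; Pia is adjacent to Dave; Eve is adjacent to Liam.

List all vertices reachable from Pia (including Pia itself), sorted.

Alice, Dave, Eve, Heidi, Liam, Mona, Pia

Start at Pia.
Its neighbours: Dave, Heidi, Mona.
Then their neighbours: Alice, Eve, Liam.
Every vertex is now reached.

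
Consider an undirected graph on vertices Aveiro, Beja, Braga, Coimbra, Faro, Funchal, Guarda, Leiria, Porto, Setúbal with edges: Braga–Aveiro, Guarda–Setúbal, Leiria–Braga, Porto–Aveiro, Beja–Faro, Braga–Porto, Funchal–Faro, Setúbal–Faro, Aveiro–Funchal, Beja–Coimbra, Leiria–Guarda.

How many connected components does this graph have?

From Aveiro: component {Aveiro, Beja, Braga, Coimbra, Faro, Funchal, Guarda, Leiria, Porto, Setúbal}.
That's 1 component.

1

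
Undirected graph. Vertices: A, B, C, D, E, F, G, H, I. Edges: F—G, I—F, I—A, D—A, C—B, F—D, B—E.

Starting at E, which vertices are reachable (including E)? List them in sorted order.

B, C, E

Start at E.
Its neighbours: B.
Then their neighbours: C.
Nothing further is reachable.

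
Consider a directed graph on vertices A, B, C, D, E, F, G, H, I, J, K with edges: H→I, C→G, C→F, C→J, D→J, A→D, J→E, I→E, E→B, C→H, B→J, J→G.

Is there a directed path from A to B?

Explore from A.
Distance 1: reach D.
Distance 2: reach J.
Distance 3: reach E, G.
Distance 4: reach B.
Found B.

Yes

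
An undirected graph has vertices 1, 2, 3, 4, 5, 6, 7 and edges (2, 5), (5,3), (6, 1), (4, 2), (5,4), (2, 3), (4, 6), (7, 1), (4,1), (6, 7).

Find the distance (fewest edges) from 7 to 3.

4

Distance 0: 7.
Distance 1: 1, 6.
Distance 2: 4.
Distance 3: 2, 5.
Distance 4: 3 — contains 3.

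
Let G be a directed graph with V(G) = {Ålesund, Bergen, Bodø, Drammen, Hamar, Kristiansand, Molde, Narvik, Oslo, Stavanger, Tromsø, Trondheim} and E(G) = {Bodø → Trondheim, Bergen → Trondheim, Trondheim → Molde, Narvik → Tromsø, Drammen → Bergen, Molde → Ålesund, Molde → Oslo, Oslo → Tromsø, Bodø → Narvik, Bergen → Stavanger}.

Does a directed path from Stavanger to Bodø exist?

Stavanger has no outgoing edges, so nothing is reachable from it.

No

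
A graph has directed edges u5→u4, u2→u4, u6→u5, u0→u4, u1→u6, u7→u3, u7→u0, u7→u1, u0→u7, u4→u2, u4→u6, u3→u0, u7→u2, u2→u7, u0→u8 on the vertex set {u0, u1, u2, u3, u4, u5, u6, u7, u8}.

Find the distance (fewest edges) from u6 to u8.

Distance 0: u6.
Distance 1: u5.
Distance 2: u4.
Distance 3: u2.
Distance 4: u7.
Distance 5: u0, u1, u3.
Distance 6: u8 — contains u8.

6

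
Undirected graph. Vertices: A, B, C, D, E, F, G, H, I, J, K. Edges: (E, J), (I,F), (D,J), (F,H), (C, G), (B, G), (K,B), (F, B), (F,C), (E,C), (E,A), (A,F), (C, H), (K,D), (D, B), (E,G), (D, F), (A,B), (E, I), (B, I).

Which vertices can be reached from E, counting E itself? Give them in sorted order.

A, B, C, D, E, F, G, H, I, J, K

Start at E.
Its neighbours: A, C, G, I, J.
Then their neighbours: B, D, F, H.
Then next layer: K.
Every vertex is now reached.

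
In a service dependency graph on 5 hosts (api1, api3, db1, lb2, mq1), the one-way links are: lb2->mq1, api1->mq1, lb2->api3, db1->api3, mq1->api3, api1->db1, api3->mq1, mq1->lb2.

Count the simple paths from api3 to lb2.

1

api3→mq1→lb2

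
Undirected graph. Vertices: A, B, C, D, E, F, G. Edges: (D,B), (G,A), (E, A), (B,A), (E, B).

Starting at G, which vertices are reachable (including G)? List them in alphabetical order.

A, B, D, E, G

Start at G.
Its neighbours: A.
Then their neighbours: B, E.
Then next layer: D.
Nothing further is reachable.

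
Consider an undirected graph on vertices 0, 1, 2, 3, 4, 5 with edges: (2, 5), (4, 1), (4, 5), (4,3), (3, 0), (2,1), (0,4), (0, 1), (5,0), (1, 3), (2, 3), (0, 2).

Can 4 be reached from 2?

Yes

Explore from 2.
Distance 1: reach 0, 1, 3, 5.
Distance 2: reach 4.
Found 4.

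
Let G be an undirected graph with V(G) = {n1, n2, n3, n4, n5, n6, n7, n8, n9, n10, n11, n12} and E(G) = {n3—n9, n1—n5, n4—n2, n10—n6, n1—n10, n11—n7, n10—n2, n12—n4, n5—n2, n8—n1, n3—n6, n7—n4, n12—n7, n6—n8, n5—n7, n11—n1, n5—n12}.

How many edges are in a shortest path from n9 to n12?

6

Distance 0: n9.
Distance 1: n3.
Distance 2: n6.
Distance 3: n8, n10.
Distance 4: n1, n2.
Distance 5: n4, n5, n11.
Distance 6: n7, n12 — contains n12.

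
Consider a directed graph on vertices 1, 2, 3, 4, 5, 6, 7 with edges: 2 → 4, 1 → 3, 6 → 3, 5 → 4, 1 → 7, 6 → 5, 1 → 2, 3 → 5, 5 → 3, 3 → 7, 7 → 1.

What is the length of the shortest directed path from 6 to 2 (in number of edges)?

4

Distance 0: 6.
Distance 1: 3, 5.
Distance 2: 4, 7.
Distance 3: 1.
Distance 4: 2 — contains 2.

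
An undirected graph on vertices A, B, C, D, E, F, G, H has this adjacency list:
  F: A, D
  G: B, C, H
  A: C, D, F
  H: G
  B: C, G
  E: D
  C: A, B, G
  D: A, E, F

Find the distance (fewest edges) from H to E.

Distance 0: H.
Distance 1: G.
Distance 2: B, C.
Distance 3: A.
Distance 4: D, F.
Distance 5: E — contains E.

5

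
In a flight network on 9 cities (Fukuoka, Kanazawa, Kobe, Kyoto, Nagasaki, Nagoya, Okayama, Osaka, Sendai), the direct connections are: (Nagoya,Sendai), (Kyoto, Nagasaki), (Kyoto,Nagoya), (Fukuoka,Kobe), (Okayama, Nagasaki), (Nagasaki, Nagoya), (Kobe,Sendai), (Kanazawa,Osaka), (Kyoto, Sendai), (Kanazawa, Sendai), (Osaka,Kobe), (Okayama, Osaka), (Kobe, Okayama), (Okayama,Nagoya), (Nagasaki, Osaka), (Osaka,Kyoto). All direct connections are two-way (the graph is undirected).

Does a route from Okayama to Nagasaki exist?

Yes

Explore from Okayama.
Distance 1: reach Kobe, Nagasaki, Nagoya, Osaka.
Found Nagasaki.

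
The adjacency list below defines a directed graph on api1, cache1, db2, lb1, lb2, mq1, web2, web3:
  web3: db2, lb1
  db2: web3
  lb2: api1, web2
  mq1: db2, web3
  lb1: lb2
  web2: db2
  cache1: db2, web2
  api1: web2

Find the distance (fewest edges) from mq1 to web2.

Distance 0: mq1.
Distance 1: db2, web3.
Distance 2: lb1.
Distance 3: lb2.
Distance 4: api1, web2 — contains web2.

4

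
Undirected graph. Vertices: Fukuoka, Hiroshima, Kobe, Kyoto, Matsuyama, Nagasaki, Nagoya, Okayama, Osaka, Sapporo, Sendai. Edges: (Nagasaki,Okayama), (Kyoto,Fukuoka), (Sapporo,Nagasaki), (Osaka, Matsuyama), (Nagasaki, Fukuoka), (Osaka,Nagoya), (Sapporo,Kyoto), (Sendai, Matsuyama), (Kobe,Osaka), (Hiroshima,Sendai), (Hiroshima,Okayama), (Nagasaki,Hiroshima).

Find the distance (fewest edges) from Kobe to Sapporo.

Distance 0: Kobe.
Distance 1: Osaka.
Distance 2: Matsuyama, Nagoya.
Distance 3: Sendai.
Distance 4: Hiroshima.
Distance 5: Nagasaki, Okayama.
Distance 6: Fukuoka, Sapporo — contains Sapporo.

6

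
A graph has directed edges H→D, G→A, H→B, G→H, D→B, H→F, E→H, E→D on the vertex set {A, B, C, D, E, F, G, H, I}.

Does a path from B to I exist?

B has no outgoing edges, so nothing is reachable from it.

No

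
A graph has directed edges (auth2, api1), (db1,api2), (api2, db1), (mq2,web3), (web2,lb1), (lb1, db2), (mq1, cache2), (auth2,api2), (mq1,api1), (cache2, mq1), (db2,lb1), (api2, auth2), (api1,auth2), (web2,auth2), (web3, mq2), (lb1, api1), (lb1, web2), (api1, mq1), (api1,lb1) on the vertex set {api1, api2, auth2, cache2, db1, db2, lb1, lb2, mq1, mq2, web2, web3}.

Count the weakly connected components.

From api1: component {api1, api2, auth2, cache2, db1, db2, lb1, mq1, web2}.
From lb2: component {lb2}.
From mq2: component {mq2, web3}.
That's 3 components.

3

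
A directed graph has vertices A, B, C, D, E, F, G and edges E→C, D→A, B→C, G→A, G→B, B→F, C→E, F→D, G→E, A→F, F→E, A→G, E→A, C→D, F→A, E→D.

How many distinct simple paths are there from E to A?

3

E→A
E→C→D→A
E→D→A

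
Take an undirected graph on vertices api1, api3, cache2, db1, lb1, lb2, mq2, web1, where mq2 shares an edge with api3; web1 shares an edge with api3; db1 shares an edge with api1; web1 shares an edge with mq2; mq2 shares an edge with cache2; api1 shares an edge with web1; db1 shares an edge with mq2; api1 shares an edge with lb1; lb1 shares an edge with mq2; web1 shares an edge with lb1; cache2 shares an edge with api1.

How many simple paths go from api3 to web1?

8

api3–mq2–cache2–api1–lb1–web1
api3–mq2–cache2–api1–web1
api3–mq2–db1–api1–lb1–web1
api3–mq2–db1–api1–web1
api3–mq2–lb1–api1–web1
api3–mq2–lb1–web1
api3–mq2–web1
api3–web1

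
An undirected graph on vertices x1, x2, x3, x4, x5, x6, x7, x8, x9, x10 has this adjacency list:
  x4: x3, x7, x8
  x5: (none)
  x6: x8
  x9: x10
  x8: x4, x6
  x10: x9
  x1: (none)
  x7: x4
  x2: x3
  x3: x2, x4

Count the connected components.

From x1: component {x1}.
From x2: component {x2, x3, x4, x6, x7, x8}.
From x5: component {x5}.
From x9: component {x9, x10}.
That's 4 components.

4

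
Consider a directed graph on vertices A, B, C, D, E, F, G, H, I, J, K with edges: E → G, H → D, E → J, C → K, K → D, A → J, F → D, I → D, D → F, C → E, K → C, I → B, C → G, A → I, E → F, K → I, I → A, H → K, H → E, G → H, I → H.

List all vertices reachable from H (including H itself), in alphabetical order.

Start at H.
Its neighbours: D, E, K.
Then their neighbours: C, F, G, I, J.
Then next layer: A, B.
Every vertex is now reached.

A, B, C, D, E, F, G, H, I, J, K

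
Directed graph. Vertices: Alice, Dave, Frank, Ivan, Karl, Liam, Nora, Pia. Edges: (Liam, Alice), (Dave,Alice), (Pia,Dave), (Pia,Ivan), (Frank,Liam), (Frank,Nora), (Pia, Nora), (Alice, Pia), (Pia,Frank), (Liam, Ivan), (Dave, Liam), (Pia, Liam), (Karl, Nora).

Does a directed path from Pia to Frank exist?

Explore from Pia.
Distance 1: reach Dave, Frank, Ivan, Liam, Nora.
Found Frank.

Yes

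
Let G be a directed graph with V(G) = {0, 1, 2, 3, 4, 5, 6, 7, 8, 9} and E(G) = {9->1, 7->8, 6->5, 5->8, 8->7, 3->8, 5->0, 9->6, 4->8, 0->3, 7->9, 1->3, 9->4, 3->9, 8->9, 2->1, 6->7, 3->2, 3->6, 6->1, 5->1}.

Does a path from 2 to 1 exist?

Yes

Explore from 2.
Distance 1: reach 1.
Found 1.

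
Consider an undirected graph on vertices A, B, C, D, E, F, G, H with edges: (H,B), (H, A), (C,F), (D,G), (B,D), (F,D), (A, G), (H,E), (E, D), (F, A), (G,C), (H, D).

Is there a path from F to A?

Yes

Explore from F.
Distance 1: reach A, C, D.
Found A.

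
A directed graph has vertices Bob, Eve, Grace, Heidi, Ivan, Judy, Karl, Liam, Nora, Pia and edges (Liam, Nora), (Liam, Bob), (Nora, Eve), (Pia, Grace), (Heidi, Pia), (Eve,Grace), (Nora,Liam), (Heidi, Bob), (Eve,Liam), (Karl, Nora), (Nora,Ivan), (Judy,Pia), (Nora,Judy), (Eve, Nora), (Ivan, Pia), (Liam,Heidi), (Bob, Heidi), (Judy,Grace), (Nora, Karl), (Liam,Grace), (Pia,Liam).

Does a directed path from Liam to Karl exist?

Yes

Explore from Liam.
Distance 1: reach Bob, Grace, Heidi, Nora.
Distance 2: reach Eve, Ivan, Judy, Karl, Pia.
Found Karl.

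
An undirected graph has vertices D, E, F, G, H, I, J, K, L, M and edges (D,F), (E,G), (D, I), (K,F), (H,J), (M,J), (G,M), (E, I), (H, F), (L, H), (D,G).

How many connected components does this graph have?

From D: component {D, E, F, G, H, I, J, K, L, M}.
That's 1 component.

1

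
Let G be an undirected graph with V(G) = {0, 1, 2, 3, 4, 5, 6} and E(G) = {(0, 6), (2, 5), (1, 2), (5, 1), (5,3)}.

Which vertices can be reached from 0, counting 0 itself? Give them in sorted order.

Start at 0.
Its neighbours: 6.
Nothing further is reachable.

0, 6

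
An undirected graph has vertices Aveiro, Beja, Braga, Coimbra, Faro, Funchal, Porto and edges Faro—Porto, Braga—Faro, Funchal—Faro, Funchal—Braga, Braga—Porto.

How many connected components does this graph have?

From Aveiro: component {Aveiro}.
From Beja: component {Beja}.
From Braga: component {Braga, Faro, Funchal, Porto}.
From Coimbra: component {Coimbra}.
That's 4 components.

4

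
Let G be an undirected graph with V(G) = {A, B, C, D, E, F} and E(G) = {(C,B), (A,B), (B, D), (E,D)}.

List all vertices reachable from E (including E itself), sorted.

Start at E.
Its neighbours: D.
Then their neighbours: B.
Then next layer: A, C.
Nothing further is reachable.

A, B, C, D, E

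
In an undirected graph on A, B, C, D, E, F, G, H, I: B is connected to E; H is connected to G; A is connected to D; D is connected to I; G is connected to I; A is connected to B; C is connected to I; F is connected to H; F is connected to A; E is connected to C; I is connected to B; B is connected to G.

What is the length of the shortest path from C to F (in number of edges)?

4

Distance 0: C.
Distance 1: E, I.
Distance 2: B, D, G.
Distance 3: A, H.
Distance 4: F — contains F.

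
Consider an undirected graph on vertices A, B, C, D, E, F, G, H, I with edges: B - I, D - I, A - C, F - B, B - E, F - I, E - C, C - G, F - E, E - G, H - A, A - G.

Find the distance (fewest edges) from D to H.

6

Distance 0: D.
Distance 1: I.
Distance 2: B, F.
Distance 3: E.
Distance 4: C, G.
Distance 5: A.
Distance 6: H — contains H.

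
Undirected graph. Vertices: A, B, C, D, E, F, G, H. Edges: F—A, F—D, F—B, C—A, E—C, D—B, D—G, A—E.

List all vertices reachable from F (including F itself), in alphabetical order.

Start at F.
Its neighbours: A, B, D.
Then their neighbours: C, E, G.
Nothing further is reachable.

A, B, C, D, E, F, G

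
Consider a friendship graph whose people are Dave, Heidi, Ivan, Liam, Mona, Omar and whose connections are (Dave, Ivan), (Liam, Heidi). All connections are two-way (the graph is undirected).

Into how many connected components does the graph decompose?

4

From Dave: component {Dave, Ivan}.
From Heidi: component {Heidi, Liam}.
From Mona: component {Mona}.
From Omar: component {Omar}.
That's 4 components.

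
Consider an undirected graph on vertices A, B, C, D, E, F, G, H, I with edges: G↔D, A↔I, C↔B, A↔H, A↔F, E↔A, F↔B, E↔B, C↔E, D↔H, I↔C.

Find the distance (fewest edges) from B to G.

Distance 0: B.
Distance 1: C, E, F.
Distance 2: A, I.
Distance 3: H.
Distance 4: D.
Distance 5: G — contains G.

5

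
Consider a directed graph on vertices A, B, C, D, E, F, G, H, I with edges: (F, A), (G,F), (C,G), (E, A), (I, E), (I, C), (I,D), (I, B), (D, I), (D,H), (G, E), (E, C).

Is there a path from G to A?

Explore from G.
Distance 1: reach E, F.
Distance 2: reach A, C.
Found A.

Yes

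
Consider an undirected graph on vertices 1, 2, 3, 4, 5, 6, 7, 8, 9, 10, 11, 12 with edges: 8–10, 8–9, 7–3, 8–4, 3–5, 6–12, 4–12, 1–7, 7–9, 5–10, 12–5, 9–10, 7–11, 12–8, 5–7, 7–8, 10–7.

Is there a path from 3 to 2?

Explore from 3.
Distance 1: reach 5, 7.
Distance 2: reach 1, 8, 9, 10, 11, 12.
Distance 3: reach 4, 6.
The search is exhausted without reaching 2; it lies in a different component.

No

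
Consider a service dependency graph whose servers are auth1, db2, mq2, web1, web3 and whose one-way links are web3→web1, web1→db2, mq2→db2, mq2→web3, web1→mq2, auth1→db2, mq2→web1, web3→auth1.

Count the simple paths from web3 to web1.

1

web3→web1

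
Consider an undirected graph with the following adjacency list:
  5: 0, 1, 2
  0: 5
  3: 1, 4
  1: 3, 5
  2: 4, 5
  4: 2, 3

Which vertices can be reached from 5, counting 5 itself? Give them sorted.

0, 1, 2, 3, 4, 5

Start at 5.
Its neighbours: 0, 1, 2.
Then their neighbours: 3, 4.
Every vertex is now reached.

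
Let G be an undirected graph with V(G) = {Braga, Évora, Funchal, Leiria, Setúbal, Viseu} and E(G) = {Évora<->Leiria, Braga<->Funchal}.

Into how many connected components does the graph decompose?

4

From Braga: component {Braga, Funchal}.
From Évora: component {Évora, Leiria}.
From Setúbal: component {Setúbal}.
From Viseu: component {Viseu}.
That's 4 components.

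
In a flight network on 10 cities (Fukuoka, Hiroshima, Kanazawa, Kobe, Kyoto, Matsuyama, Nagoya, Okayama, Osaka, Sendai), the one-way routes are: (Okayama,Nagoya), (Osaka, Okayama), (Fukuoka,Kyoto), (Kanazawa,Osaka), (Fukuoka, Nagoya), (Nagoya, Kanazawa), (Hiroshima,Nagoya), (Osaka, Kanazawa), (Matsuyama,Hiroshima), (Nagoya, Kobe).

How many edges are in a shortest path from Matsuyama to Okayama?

5

Distance 0: Matsuyama.
Distance 1: Hiroshima.
Distance 2: Nagoya.
Distance 3: Kanazawa, Kobe.
Distance 4: Osaka.
Distance 5: Okayama — contains Okayama.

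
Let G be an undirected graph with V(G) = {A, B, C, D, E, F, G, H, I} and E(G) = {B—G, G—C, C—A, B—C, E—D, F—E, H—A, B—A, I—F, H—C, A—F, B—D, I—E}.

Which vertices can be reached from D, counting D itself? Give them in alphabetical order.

Start at D.
Its neighbours: B, E.
Then their neighbours: A, C, F, G, I.
Then next layer: H.
Every vertex is now reached.

A, B, C, D, E, F, G, H, I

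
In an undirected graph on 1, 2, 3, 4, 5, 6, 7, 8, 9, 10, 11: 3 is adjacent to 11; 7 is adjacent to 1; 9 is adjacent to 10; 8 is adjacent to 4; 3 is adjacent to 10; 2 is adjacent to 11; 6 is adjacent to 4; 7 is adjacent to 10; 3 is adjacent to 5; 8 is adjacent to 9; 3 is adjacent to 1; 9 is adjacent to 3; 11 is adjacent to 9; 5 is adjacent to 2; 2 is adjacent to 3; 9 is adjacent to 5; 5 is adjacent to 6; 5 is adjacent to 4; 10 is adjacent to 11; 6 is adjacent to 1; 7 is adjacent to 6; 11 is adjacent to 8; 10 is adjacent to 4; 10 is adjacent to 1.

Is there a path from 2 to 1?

Yes

Explore from 2.
Distance 1: reach 3, 5, 11.
Distance 2: reach 1, 4, 6, 8, 9, 10.
Found 1.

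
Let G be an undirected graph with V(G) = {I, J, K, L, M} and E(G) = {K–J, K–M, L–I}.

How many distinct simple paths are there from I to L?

1

I–L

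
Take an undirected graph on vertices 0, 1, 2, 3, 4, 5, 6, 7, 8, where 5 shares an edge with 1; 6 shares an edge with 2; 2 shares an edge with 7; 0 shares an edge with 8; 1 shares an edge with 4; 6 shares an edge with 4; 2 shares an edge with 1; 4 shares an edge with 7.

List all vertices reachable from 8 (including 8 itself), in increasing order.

Start at 8.
Its neighbours: 0.
Nothing further is reachable.

0, 8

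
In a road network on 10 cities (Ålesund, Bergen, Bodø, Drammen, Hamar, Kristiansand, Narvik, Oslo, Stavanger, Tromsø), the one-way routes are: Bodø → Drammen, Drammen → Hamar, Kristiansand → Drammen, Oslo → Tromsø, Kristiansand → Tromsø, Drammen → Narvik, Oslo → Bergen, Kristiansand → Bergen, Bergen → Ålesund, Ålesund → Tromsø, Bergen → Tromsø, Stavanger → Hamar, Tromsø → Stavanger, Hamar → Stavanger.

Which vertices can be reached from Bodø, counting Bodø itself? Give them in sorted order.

Bodø, Drammen, Hamar, Narvik, Stavanger

Start at Bodø.
Its neighbours: Drammen.
Then their neighbours: Hamar, Narvik.
Then next layer: Stavanger.
Nothing further is reachable.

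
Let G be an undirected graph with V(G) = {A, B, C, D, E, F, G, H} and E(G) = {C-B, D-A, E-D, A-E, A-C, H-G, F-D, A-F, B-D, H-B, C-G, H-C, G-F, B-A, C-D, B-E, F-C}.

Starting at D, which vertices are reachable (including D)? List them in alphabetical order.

A, B, C, D, E, F, G, H

Start at D.
Its neighbours: A, B, C, E, F.
Then their neighbours: G, H.
Every vertex is now reached.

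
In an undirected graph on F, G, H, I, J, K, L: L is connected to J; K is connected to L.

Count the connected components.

From F: component {F}.
From G: component {G}.
From H: component {H}.
From I: component {I}.
From J: component {J, K, L}.
That's 5 components.

5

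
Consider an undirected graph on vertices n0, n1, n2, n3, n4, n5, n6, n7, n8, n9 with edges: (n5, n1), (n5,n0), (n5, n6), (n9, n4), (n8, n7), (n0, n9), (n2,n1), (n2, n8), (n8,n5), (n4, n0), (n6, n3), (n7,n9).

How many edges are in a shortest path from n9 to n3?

4

Distance 0: n9.
Distance 1: n0, n4, n7.
Distance 2: n5, n8.
Distance 3: n1, n2, n6.
Distance 4: n3 — contains n3.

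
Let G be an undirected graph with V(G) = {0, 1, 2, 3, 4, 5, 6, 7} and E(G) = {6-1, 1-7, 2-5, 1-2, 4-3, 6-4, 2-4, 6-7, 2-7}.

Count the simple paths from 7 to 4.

7–1–2–4
7–1–6–4
7–2–1–6–4
7–2–4
7–6–1–2–4
7–6–4

6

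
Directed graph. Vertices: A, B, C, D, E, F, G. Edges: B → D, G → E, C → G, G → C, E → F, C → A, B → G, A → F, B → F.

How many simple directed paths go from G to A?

1

G→C→A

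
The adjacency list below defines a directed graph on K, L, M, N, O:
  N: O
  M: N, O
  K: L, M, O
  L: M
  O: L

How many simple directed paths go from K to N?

3

K→L→M→N
K→M→N
K→O→L→M→N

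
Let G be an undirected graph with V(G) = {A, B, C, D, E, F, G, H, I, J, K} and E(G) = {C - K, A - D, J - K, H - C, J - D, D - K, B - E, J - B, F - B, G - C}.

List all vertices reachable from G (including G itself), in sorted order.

A, B, C, D, E, F, G, H, J, K

Start at G.
Its neighbours: C.
Then their neighbours: H, K.
Then next layer: D, J.
Then next layer: A, B.
Then next layer: E, F.
Nothing further is reachable.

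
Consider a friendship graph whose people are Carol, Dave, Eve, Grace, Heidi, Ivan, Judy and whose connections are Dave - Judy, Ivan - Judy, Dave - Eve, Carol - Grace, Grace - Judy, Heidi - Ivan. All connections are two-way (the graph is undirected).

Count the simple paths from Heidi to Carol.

1

Heidi–Ivan–Judy–Grace–Carol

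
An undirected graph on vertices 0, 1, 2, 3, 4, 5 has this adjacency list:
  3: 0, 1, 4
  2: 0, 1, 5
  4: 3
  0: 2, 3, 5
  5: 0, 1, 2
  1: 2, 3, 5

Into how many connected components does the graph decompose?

1

From 0: component {0, 1, 2, 3, 4, 5}.
That's 1 component.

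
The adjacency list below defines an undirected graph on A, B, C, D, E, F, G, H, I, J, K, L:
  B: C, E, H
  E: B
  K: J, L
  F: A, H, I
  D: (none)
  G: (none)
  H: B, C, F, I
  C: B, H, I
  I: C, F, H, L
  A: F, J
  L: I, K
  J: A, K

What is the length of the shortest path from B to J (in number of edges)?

4

Distance 0: B.
Distance 1: C, E, H.
Distance 2: F, I.
Distance 3: A, L.
Distance 4: J, K — contains J.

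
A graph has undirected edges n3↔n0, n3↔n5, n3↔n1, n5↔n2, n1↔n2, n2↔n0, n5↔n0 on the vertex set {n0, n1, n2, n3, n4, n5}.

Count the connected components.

2

From n0: component {n0, n1, n2, n3, n5}.
From n4: component {n4}.
That's 2 components.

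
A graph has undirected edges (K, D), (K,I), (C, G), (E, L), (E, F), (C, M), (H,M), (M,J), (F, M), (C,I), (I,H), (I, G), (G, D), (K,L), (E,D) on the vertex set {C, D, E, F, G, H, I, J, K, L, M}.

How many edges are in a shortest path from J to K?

4

Distance 0: J.
Distance 1: M.
Distance 2: C, F, H.
Distance 3: E, G, I.
Distance 4: D, K, L — contains K.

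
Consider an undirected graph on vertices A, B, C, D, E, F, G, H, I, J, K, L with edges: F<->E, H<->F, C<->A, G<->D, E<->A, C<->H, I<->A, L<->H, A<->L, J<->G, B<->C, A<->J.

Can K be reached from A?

No

Explore from A.
Distance 1: reach C, E, I, J, L.
Distance 2: reach B, F, G, H.
Distance 3: reach D.
The search is exhausted without reaching K; it lies in a different component.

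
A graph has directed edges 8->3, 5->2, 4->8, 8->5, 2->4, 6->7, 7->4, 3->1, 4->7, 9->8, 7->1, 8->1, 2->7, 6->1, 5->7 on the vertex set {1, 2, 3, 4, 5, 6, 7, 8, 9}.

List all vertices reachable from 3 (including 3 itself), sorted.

1, 3

Start at 3.
Its neighbours: 1.
Nothing further is reachable.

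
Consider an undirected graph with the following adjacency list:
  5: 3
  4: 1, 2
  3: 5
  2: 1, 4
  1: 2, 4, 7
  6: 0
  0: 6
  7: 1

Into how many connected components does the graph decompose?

From 0: component {0, 6}.
From 1: component {1, 2, 4, 7}.
From 3: component {3, 5}.
That's 3 components.

3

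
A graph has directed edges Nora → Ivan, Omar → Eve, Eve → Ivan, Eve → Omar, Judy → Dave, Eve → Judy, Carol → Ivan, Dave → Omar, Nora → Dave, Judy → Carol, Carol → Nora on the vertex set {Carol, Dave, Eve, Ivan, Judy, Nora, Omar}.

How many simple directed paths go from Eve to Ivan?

Eve→Ivan
Eve→Judy→Carol→Ivan
Eve→Judy→Carol→Nora→Ivan

3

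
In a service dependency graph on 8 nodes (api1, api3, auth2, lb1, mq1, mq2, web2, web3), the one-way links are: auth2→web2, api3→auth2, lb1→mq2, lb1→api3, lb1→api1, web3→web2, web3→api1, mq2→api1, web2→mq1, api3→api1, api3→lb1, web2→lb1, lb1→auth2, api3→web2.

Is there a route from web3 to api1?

Yes

Explore from web3.
Distance 1: reach api1, web2.
Found api1.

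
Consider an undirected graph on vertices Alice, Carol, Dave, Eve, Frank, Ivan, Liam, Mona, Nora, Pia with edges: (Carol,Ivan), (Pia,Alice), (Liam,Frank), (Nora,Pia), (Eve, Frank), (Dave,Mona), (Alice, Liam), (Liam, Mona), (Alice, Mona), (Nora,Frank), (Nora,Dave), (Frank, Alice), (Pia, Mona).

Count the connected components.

2

From Alice: component {Alice, Dave, Eve, Frank, Liam, Mona, Nora, Pia}.
From Carol: component {Carol, Ivan}.
That's 2 components.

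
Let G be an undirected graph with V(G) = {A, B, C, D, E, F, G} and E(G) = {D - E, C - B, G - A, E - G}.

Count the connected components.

3

From A: component {A, D, E, G}.
From B: component {B, C}.
From F: component {F}.
That's 3 components.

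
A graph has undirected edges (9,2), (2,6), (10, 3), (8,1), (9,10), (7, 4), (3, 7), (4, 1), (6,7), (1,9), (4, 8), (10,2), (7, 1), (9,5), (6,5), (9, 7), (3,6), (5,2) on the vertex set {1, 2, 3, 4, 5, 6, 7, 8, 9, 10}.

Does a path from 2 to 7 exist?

Explore from 2.
Distance 1: reach 5, 6, 9, 10.
Distance 2: reach 1, 3, 7.
Found 7.

Yes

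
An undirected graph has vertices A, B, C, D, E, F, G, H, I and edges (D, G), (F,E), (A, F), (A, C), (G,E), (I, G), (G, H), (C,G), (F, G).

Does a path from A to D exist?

Yes

Explore from A.
Distance 1: reach C, F.
Distance 2: reach E, G.
Distance 3: reach D, H, I.
Found D.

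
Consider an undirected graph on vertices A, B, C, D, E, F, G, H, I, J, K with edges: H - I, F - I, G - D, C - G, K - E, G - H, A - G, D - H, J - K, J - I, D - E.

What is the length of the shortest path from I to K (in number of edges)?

2

Distance 0: I.
Distance 1: F, H, J.
Distance 2: D, G, K — contains K.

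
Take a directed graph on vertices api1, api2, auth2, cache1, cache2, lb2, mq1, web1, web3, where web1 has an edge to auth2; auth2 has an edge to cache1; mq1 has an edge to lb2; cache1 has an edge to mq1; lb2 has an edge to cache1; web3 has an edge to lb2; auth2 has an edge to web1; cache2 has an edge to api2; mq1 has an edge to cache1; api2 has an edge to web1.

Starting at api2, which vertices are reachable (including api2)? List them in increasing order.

api2, auth2, cache1, lb2, mq1, web1

Start at api2.
Its neighbours: web1.
Then their neighbours: auth2.
Then next layer: cache1.
Then next layer: mq1.
Then next layer: lb2.
Nothing further is reachable.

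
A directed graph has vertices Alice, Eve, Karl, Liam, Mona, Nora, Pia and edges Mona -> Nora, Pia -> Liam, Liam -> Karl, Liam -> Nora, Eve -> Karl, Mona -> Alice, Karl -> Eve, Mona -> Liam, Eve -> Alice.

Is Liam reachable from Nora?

No

Nora has no outgoing edges, so nothing is reachable from it.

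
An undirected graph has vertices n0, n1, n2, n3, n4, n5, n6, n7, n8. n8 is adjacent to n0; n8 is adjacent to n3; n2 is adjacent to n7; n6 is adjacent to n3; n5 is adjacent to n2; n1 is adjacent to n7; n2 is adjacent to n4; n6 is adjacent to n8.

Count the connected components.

From n0: component {n0, n3, n6, n8}.
From n1: component {n1, n2, n4, n5, n7}.
That's 2 components.

2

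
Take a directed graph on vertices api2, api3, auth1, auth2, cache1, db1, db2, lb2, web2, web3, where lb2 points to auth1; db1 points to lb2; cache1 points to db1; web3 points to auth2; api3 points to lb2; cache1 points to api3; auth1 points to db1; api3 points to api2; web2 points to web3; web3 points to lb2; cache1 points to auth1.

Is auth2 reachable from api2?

api2 has no outgoing edges, so nothing is reachable from it.

No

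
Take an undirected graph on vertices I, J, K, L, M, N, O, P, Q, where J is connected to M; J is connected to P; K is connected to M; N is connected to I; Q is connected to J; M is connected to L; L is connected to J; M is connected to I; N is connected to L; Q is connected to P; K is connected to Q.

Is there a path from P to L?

Explore from P.
Distance 1: reach J, Q.
Distance 2: reach K, L, M.
Found L.

Yes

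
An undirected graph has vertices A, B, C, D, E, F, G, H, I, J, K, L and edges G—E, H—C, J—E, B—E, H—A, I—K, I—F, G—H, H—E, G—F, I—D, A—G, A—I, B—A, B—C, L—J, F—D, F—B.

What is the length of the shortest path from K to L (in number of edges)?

6

Distance 0: K.
Distance 1: I.
Distance 2: A, D, F.
Distance 3: B, G, H.
Distance 4: C, E.
Distance 5: J.
Distance 6: L — contains L.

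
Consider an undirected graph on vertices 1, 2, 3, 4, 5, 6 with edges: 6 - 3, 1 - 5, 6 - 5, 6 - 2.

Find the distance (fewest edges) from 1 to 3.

3

Distance 0: 1.
Distance 1: 5.
Distance 2: 6.
Distance 3: 2, 3 — contains 3.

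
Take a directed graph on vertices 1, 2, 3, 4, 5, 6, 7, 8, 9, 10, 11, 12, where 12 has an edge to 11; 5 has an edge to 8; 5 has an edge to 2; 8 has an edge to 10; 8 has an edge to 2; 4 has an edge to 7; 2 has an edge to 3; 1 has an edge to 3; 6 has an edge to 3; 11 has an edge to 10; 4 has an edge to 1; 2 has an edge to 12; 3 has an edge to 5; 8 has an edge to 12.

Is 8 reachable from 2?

Explore from 2.
Distance 1: reach 3, 12.
Distance 2: reach 5, 11.
Distance 3: reach 8, 10.
Found 8.

Yes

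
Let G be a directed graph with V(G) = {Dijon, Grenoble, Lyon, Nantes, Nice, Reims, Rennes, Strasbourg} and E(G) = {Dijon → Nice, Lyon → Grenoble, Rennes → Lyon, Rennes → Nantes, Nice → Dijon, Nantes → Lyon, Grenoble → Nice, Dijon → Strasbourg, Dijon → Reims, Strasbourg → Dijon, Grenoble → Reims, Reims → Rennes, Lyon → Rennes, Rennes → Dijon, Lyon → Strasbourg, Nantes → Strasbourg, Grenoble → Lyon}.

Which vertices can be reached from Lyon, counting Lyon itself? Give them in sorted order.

Dijon, Grenoble, Lyon, Nantes, Nice, Reims, Rennes, Strasbourg

Start at Lyon.
Its neighbours: Grenoble, Rennes, Strasbourg.
Then their neighbours: Dijon, Nantes, Nice, Reims.
Every vertex is now reached.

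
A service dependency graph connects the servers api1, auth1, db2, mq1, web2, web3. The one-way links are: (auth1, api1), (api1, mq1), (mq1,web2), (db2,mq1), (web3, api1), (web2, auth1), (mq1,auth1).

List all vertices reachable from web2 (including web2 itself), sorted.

Start at web2.
Its neighbours: auth1.
Then their neighbours: api1.
Then next layer: mq1.
Nothing further is reachable.

api1, auth1, mq1, web2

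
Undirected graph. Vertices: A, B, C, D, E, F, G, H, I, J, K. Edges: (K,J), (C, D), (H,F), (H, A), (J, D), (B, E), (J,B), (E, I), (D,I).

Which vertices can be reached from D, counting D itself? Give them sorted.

B, C, D, E, I, J, K

Start at D.
Its neighbours: C, I, J.
Then their neighbours: B, E, K.
Nothing further is reachable.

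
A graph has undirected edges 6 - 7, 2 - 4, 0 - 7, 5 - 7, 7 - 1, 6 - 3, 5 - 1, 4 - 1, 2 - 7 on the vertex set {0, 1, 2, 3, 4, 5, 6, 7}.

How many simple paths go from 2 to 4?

2–4
2–7–1–4
2–7–5–1–4

3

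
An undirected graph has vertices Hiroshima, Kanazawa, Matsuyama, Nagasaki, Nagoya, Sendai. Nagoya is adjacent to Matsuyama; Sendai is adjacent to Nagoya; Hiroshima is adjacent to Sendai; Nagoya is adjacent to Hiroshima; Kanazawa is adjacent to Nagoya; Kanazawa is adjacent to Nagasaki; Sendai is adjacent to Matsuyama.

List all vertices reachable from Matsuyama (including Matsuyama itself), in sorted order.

Hiroshima, Kanazawa, Matsuyama, Nagasaki, Nagoya, Sendai

Start at Matsuyama.
Its neighbours: Nagoya, Sendai.
Then their neighbours: Hiroshima, Kanazawa.
Then next layer: Nagasaki.
Every vertex is now reached.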